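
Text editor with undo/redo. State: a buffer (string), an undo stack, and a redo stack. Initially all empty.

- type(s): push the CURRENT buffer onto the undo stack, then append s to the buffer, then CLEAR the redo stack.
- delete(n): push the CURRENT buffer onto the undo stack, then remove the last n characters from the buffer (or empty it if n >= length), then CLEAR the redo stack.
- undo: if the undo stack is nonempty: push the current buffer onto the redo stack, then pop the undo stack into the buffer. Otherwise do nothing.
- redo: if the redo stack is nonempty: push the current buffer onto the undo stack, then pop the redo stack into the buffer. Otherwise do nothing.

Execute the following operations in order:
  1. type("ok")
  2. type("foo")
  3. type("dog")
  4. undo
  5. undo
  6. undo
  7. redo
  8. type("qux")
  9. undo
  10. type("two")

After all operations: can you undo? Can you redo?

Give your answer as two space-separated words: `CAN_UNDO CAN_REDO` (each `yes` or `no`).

After op 1 (type): buf='ok' undo_depth=1 redo_depth=0
After op 2 (type): buf='okfoo' undo_depth=2 redo_depth=0
After op 3 (type): buf='okfoodog' undo_depth=3 redo_depth=0
After op 4 (undo): buf='okfoo' undo_depth=2 redo_depth=1
After op 5 (undo): buf='ok' undo_depth=1 redo_depth=2
After op 6 (undo): buf='(empty)' undo_depth=0 redo_depth=3
After op 7 (redo): buf='ok' undo_depth=1 redo_depth=2
After op 8 (type): buf='okqux' undo_depth=2 redo_depth=0
After op 9 (undo): buf='ok' undo_depth=1 redo_depth=1
After op 10 (type): buf='oktwo' undo_depth=2 redo_depth=0

Answer: yes no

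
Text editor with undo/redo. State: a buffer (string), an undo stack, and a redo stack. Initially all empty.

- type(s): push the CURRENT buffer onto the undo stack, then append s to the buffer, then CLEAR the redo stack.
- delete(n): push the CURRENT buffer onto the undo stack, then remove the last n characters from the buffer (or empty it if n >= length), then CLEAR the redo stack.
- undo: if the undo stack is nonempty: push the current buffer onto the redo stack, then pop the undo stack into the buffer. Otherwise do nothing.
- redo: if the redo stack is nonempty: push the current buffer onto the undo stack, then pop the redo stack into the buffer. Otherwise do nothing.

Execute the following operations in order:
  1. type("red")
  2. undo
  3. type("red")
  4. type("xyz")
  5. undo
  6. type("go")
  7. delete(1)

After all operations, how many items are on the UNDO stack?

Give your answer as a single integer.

Answer: 3

Derivation:
After op 1 (type): buf='red' undo_depth=1 redo_depth=0
After op 2 (undo): buf='(empty)' undo_depth=0 redo_depth=1
After op 3 (type): buf='red' undo_depth=1 redo_depth=0
After op 4 (type): buf='redxyz' undo_depth=2 redo_depth=0
After op 5 (undo): buf='red' undo_depth=1 redo_depth=1
After op 6 (type): buf='redgo' undo_depth=2 redo_depth=0
After op 7 (delete): buf='redg' undo_depth=3 redo_depth=0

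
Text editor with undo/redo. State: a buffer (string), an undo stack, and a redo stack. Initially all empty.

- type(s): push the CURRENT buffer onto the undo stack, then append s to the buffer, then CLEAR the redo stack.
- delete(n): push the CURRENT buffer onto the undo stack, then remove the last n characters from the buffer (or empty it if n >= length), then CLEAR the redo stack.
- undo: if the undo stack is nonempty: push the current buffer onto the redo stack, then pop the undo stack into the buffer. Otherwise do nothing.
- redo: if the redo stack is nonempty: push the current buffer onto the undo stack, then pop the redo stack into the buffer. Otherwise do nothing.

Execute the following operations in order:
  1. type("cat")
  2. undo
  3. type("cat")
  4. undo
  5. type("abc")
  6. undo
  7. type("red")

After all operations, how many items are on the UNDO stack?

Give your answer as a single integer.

Answer: 1

Derivation:
After op 1 (type): buf='cat' undo_depth=1 redo_depth=0
After op 2 (undo): buf='(empty)' undo_depth=0 redo_depth=1
After op 3 (type): buf='cat' undo_depth=1 redo_depth=0
After op 4 (undo): buf='(empty)' undo_depth=0 redo_depth=1
After op 5 (type): buf='abc' undo_depth=1 redo_depth=0
After op 6 (undo): buf='(empty)' undo_depth=0 redo_depth=1
After op 7 (type): buf='red' undo_depth=1 redo_depth=0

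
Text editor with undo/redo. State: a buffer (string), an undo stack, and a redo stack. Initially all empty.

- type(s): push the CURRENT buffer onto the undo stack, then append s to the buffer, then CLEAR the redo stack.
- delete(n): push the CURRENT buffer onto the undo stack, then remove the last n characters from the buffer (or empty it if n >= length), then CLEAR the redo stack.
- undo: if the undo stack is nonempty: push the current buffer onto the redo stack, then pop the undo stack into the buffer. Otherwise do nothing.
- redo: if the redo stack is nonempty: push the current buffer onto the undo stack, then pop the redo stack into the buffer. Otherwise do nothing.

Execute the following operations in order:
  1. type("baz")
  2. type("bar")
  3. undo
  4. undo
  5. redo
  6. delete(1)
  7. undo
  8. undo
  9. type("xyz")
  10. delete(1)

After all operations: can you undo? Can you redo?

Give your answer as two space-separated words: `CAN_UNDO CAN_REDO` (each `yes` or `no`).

After op 1 (type): buf='baz' undo_depth=1 redo_depth=0
After op 2 (type): buf='bazbar' undo_depth=2 redo_depth=0
After op 3 (undo): buf='baz' undo_depth=1 redo_depth=1
After op 4 (undo): buf='(empty)' undo_depth=0 redo_depth=2
After op 5 (redo): buf='baz' undo_depth=1 redo_depth=1
After op 6 (delete): buf='ba' undo_depth=2 redo_depth=0
After op 7 (undo): buf='baz' undo_depth=1 redo_depth=1
After op 8 (undo): buf='(empty)' undo_depth=0 redo_depth=2
After op 9 (type): buf='xyz' undo_depth=1 redo_depth=0
After op 10 (delete): buf='xy' undo_depth=2 redo_depth=0

Answer: yes no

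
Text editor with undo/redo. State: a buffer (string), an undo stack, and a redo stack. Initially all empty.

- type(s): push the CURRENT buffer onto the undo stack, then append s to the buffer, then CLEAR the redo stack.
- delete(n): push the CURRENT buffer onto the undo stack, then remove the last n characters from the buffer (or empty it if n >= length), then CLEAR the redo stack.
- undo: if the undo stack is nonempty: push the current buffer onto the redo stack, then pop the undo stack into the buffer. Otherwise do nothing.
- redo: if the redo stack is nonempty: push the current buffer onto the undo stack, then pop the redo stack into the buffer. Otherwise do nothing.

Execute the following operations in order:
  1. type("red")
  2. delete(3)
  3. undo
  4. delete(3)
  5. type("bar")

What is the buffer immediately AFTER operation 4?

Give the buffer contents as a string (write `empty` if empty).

Answer: empty

Derivation:
After op 1 (type): buf='red' undo_depth=1 redo_depth=0
After op 2 (delete): buf='(empty)' undo_depth=2 redo_depth=0
After op 3 (undo): buf='red' undo_depth=1 redo_depth=1
After op 4 (delete): buf='(empty)' undo_depth=2 redo_depth=0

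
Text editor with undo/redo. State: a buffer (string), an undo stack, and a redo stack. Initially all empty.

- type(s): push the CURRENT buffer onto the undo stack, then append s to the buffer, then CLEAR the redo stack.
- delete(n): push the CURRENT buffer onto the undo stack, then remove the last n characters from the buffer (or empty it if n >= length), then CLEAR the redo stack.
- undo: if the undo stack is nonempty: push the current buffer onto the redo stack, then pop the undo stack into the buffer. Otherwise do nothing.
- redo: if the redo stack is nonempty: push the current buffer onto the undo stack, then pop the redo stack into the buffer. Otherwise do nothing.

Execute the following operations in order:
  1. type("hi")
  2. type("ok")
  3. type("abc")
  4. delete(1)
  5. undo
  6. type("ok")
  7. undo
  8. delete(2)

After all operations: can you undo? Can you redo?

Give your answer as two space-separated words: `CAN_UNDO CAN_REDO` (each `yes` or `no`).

After op 1 (type): buf='hi' undo_depth=1 redo_depth=0
After op 2 (type): buf='hiok' undo_depth=2 redo_depth=0
After op 3 (type): buf='hiokabc' undo_depth=3 redo_depth=0
After op 4 (delete): buf='hiokab' undo_depth=4 redo_depth=0
After op 5 (undo): buf='hiokabc' undo_depth=3 redo_depth=1
After op 6 (type): buf='hiokabcok' undo_depth=4 redo_depth=0
After op 7 (undo): buf='hiokabc' undo_depth=3 redo_depth=1
After op 8 (delete): buf='hioka' undo_depth=4 redo_depth=0

Answer: yes no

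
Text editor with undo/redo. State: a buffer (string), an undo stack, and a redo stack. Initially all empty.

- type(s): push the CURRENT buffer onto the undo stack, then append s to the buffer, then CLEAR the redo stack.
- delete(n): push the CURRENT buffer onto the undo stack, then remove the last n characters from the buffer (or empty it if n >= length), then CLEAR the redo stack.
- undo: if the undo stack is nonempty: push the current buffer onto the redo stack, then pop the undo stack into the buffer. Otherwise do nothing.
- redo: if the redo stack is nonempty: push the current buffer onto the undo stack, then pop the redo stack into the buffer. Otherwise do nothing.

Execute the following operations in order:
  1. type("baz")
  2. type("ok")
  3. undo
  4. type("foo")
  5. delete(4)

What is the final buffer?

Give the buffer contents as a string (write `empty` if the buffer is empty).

Answer: ba

Derivation:
After op 1 (type): buf='baz' undo_depth=1 redo_depth=0
After op 2 (type): buf='bazok' undo_depth=2 redo_depth=0
After op 3 (undo): buf='baz' undo_depth=1 redo_depth=1
After op 4 (type): buf='bazfoo' undo_depth=2 redo_depth=0
After op 5 (delete): buf='ba' undo_depth=3 redo_depth=0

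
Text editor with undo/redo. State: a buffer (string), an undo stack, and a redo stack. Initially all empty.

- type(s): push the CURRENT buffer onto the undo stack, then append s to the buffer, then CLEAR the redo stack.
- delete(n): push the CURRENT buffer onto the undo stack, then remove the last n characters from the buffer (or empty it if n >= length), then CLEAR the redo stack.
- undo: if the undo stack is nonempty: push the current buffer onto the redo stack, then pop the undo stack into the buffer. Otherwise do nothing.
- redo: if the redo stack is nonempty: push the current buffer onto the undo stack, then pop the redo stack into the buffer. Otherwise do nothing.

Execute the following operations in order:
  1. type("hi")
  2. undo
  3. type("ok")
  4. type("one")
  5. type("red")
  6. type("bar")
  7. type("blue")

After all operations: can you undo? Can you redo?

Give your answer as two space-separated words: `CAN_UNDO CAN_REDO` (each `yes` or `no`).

After op 1 (type): buf='hi' undo_depth=1 redo_depth=0
After op 2 (undo): buf='(empty)' undo_depth=0 redo_depth=1
After op 3 (type): buf='ok' undo_depth=1 redo_depth=0
After op 4 (type): buf='okone' undo_depth=2 redo_depth=0
After op 5 (type): buf='okonered' undo_depth=3 redo_depth=0
After op 6 (type): buf='okoneredbar' undo_depth=4 redo_depth=0
After op 7 (type): buf='okoneredbarblue' undo_depth=5 redo_depth=0

Answer: yes no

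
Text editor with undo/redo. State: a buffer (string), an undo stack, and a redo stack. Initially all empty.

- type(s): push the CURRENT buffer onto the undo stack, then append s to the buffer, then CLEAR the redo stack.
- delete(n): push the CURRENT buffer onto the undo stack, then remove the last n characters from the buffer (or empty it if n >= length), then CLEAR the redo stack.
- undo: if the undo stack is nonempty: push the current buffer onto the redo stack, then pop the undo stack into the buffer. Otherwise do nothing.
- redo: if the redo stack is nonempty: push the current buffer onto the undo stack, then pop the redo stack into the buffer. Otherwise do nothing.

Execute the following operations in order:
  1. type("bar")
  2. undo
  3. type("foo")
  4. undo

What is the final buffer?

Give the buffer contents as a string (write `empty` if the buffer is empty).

After op 1 (type): buf='bar' undo_depth=1 redo_depth=0
After op 2 (undo): buf='(empty)' undo_depth=0 redo_depth=1
After op 3 (type): buf='foo' undo_depth=1 redo_depth=0
After op 4 (undo): buf='(empty)' undo_depth=0 redo_depth=1

Answer: empty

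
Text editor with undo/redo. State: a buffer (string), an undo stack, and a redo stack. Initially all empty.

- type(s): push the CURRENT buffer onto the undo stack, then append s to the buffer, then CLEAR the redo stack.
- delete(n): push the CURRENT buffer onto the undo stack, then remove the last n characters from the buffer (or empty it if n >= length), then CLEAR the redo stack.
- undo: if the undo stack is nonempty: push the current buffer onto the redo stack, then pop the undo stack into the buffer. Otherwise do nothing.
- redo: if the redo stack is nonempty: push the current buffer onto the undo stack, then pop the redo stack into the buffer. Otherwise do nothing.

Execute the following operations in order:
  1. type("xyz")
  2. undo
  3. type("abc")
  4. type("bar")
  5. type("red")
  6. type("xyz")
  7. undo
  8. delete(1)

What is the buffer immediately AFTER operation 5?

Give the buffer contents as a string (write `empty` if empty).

Answer: abcbarred

Derivation:
After op 1 (type): buf='xyz' undo_depth=1 redo_depth=0
After op 2 (undo): buf='(empty)' undo_depth=0 redo_depth=1
After op 3 (type): buf='abc' undo_depth=1 redo_depth=0
After op 4 (type): buf='abcbar' undo_depth=2 redo_depth=0
After op 5 (type): buf='abcbarred' undo_depth=3 redo_depth=0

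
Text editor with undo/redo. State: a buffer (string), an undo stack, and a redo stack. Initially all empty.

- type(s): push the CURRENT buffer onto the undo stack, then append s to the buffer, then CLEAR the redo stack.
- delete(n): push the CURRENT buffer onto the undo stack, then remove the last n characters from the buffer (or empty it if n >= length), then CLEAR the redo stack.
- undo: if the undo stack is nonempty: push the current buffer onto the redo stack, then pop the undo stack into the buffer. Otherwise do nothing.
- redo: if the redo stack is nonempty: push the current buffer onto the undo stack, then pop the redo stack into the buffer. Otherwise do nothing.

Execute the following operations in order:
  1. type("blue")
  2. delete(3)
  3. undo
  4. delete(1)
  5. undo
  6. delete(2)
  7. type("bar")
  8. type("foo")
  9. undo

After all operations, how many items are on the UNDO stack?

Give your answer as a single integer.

Answer: 3

Derivation:
After op 1 (type): buf='blue' undo_depth=1 redo_depth=0
After op 2 (delete): buf='b' undo_depth=2 redo_depth=0
After op 3 (undo): buf='blue' undo_depth=1 redo_depth=1
After op 4 (delete): buf='blu' undo_depth=2 redo_depth=0
After op 5 (undo): buf='blue' undo_depth=1 redo_depth=1
After op 6 (delete): buf='bl' undo_depth=2 redo_depth=0
After op 7 (type): buf='blbar' undo_depth=3 redo_depth=0
After op 8 (type): buf='blbarfoo' undo_depth=4 redo_depth=0
After op 9 (undo): buf='blbar' undo_depth=3 redo_depth=1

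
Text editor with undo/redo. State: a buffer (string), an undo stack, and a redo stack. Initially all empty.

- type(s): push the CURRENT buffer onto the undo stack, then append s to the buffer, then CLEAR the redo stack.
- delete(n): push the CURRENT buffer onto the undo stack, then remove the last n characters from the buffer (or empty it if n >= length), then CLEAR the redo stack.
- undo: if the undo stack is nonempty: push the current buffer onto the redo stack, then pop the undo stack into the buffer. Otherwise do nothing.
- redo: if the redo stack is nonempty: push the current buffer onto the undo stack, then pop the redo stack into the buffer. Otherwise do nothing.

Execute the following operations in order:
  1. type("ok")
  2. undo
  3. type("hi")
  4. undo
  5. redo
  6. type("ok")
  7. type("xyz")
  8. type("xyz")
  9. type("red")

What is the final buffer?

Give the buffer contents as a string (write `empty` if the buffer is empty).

After op 1 (type): buf='ok' undo_depth=1 redo_depth=0
After op 2 (undo): buf='(empty)' undo_depth=0 redo_depth=1
After op 3 (type): buf='hi' undo_depth=1 redo_depth=0
After op 4 (undo): buf='(empty)' undo_depth=0 redo_depth=1
After op 5 (redo): buf='hi' undo_depth=1 redo_depth=0
After op 6 (type): buf='hiok' undo_depth=2 redo_depth=0
After op 7 (type): buf='hiokxyz' undo_depth=3 redo_depth=0
After op 8 (type): buf='hiokxyzxyz' undo_depth=4 redo_depth=0
After op 9 (type): buf='hiokxyzxyzred' undo_depth=5 redo_depth=0

Answer: hiokxyzxyzred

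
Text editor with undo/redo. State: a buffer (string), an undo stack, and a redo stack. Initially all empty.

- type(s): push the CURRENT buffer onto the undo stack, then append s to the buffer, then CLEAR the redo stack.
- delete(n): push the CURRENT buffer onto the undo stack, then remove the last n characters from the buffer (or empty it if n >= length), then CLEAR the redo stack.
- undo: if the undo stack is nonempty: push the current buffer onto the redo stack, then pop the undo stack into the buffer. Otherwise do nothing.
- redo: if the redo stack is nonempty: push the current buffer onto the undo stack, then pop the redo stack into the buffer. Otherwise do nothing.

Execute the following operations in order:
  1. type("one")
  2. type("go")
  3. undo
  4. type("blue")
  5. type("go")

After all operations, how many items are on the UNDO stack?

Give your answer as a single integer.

After op 1 (type): buf='one' undo_depth=1 redo_depth=0
After op 2 (type): buf='onego' undo_depth=2 redo_depth=0
After op 3 (undo): buf='one' undo_depth=1 redo_depth=1
After op 4 (type): buf='oneblue' undo_depth=2 redo_depth=0
After op 5 (type): buf='onebluego' undo_depth=3 redo_depth=0

Answer: 3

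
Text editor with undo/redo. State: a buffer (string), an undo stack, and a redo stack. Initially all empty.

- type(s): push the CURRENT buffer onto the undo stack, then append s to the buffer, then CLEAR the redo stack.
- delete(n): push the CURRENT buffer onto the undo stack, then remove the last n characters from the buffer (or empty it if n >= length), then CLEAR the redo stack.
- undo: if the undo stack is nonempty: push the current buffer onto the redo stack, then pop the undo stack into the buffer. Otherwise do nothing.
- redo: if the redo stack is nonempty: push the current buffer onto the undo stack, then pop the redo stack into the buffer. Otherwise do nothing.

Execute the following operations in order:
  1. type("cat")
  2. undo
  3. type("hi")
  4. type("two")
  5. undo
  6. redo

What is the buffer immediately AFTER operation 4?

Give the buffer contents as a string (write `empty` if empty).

After op 1 (type): buf='cat' undo_depth=1 redo_depth=0
After op 2 (undo): buf='(empty)' undo_depth=0 redo_depth=1
After op 3 (type): buf='hi' undo_depth=1 redo_depth=0
After op 4 (type): buf='hitwo' undo_depth=2 redo_depth=0

Answer: hitwo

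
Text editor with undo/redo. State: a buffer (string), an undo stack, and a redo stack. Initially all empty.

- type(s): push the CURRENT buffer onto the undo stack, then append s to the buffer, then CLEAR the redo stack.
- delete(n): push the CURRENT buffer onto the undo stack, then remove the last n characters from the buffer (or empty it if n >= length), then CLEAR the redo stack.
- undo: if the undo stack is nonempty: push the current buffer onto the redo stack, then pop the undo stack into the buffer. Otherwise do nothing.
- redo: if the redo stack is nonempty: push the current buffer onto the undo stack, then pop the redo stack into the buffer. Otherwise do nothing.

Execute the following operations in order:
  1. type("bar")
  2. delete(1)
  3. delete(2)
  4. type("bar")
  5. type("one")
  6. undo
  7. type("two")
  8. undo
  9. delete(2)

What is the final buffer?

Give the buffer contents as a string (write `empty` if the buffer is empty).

Answer: b

Derivation:
After op 1 (type): buf='bar' undo_depth=1 redo_depth=0
After op 2 (delete): buf='ba' undo_depth=2 redo_depth=0
After op 3 (delete): buf='(empty)' undo_depth=3 redo_depth=0
After op 4 (type): buf='bar' undo_depth=4 redo_depth=0
After op 5 (type): buf='barone' undo_depth=5 redo_depth=0
After op 6 (undo): buf='bar' undo_depth=4 redo_depth=1
After op 7 (type): buf='bartwo' undo_depth=5 redo_depth=0
After op 8 (undo): buf='bar' undo_depth=4 redo_depth=1
After op 9 (delete): buf='b' undo_depth=5 redo_depth=0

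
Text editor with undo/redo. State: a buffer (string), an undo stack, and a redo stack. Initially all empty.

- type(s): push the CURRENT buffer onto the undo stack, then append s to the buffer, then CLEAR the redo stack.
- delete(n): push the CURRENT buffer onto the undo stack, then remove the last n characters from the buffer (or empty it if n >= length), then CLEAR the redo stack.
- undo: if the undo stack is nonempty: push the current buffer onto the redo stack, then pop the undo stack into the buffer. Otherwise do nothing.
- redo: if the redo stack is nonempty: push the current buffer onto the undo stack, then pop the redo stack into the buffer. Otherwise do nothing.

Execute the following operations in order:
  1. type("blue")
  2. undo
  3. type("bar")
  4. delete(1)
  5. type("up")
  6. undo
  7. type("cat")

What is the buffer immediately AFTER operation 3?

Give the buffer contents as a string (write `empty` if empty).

Answer: bar

Derivation:
After op 1 (type): buf='blue' undo_depth=1 redo_depth=0
After op 2 (undo): buf='(empty)' undo_depth=0 redo_depth=1
After op 3 (type): buf='bar' undo_depth=1 redo_depth=0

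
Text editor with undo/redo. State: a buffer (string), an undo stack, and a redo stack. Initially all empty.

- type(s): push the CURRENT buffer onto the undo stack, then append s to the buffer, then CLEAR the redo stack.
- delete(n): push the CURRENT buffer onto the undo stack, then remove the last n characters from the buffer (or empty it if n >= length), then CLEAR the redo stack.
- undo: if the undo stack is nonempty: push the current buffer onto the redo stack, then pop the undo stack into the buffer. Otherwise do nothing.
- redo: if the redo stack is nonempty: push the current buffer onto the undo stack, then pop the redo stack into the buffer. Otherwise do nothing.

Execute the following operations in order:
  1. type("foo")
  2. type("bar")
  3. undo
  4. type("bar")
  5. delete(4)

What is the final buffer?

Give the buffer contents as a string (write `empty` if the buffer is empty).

Answer: fo

Derivation:
After op 1 (type): buf='foo' undo_depth=1 redo_depth=0
After op 2 (type): buf='foobar' undo_depth=2 redo_depth=0
After op 3 (undo): buf='foo' undo_depth=1 redo_depth=1
After op 4 (type): buf='foobar' undo_depth=2 redo_depth=0
After op 5 (delete): buf='fo' undo_depth=3 redo_depth=0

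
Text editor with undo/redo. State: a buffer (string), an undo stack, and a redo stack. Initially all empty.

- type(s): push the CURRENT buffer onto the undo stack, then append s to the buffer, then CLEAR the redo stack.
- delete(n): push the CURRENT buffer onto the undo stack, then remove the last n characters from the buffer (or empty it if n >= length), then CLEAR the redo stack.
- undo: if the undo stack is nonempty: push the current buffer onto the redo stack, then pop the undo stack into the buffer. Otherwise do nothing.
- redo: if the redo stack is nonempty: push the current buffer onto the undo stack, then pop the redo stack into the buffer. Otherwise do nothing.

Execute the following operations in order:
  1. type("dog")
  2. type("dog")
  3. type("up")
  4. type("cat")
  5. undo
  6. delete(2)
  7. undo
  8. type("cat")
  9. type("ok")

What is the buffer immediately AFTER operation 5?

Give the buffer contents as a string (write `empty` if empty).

Answer: dogdogup

Derivation:
After op 1 (type): buf='dog' undo_depth=1 redo_depth=0
After op 2 (type): buf='dogdog' undo_depth=2 redo_depth=0
After op 3 (type): buf='dogdogup' undo_depth=3 redo_depth=0
After op 4 (type): buf='dogdogupcat' undo_depth=4 redo_depth=0
After op 5 (undo): buf='dogdogup' undo_depth=3 redo_depth=1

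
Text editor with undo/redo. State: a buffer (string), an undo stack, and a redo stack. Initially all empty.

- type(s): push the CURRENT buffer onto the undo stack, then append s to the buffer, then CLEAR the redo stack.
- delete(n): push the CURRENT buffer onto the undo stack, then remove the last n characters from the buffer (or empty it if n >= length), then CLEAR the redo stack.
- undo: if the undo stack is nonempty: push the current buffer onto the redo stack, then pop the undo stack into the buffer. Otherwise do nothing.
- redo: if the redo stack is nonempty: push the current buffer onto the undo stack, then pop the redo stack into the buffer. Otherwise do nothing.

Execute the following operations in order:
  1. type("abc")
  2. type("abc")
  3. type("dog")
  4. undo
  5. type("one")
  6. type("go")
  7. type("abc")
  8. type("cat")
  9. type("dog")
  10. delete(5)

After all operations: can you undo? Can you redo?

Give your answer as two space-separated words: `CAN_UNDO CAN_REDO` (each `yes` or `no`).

After op 1 (type): buf='abc' undo_depth=1 redo_depth=0
After op 2 (type): buf='abcabc' undo_depth=2 redo_depth=0
After op 3 (type): buf='abcabcdog' undo_depth=3 redo_depth=0
After op 4 (undo): buf='abcabc' undo_depth=2 redo_depth=1
After op 5 (type): buf='abcabcone' undo_depth=3 redo_depth=0
After op 6 (type): buf='abcabconego' undo_depth=4 redo_depth=0
After op 7 (type): buf='abcabconegoabc' undo_depth=5 redo_depth=0
After op 8 (type): buf='abcabconegoabccat' undo_depth=6 redo_depth=0
After op 9 (type): buf='abcabconegoabccatdog' undo_depth=7 redo_depth=0
After op 10 (delete): buf='abcabconegoabcc' undo_depth=8 redo_depth=0

Answer: yes no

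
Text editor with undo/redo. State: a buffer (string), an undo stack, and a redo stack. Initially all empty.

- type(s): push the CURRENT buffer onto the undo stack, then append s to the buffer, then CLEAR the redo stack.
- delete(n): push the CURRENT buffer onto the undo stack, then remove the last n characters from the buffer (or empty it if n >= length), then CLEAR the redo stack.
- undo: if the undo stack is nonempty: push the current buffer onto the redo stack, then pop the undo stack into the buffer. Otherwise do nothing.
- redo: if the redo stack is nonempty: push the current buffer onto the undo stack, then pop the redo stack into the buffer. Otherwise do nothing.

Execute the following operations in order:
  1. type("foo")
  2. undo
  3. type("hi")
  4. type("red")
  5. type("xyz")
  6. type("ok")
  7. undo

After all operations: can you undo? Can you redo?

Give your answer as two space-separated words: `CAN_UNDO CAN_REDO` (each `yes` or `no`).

After op 1 (type): buf='foo' undo_depth=1 redo_depth=0
After op 2 (undo): buf='(empty)' undo_depth=0 redo_depth=1
After op 3 (type): buf='hi' undo_depth=1 redo_depth=0
After op 4 (type): buf='hired' undo_depth=2 redo_depth=0
After op 5 (type): buf='hiredxyz' undo_depth=3 redo_depth=0
After op 6 (type): buf='hiredxyzok' undo_depth=4 redo_depth=0
After op 7 (undo): buf='hiredxyz' undo_depth=3 redo_depth=1

Answer: yes yes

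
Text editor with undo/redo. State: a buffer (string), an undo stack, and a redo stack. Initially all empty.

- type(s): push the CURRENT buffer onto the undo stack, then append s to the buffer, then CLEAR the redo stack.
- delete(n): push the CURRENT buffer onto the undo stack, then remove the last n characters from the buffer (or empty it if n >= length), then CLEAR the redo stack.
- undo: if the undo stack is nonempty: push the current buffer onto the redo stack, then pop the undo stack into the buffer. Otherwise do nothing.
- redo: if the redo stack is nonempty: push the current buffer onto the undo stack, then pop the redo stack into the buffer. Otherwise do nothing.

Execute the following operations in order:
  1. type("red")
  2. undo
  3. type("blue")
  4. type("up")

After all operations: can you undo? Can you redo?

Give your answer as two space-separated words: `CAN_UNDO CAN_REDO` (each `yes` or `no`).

Answer: yes no

Derivation:
After op 1 (type): buf='red' undo_depth=1 redo_depth=0
After op 2 (undo): buf='(empty)' undo_depth=0 redo_depth=1
After op 3 (type): buf='blue' undo_depth=1 redo_depth=0
After op 4 (type): buf='blueup' undo_depth=2 redo_depth=0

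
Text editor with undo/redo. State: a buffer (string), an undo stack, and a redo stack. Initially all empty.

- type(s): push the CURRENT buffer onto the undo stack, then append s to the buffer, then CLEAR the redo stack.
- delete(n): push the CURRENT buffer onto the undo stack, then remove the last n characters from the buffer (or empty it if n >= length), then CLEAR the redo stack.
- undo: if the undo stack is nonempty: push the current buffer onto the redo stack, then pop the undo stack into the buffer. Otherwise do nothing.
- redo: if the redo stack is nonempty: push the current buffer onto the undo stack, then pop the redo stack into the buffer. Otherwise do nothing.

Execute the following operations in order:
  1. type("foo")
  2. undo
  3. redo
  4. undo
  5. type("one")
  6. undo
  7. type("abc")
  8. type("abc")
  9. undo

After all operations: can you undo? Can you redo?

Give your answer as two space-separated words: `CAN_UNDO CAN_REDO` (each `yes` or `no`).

After op 1 (type): buf='foo' undo_depth=1 redo_depth=0
After op 2 (undo): buf='(empty)' undo_depth=0 redo_depth=1
After op 3 (redo): buf='foo' undo_depth=1 redo_depth=0
After op 4 (undo): buf='(empty)' undo_depth=0 redo_depth=1
After op 5 (type): buf='one' undo_depth=1 redo_depth=0
After op 6 (undo): buf='(empty)' undo_depth=0 redo_depth=1
After op 7 (type): buf='abc' undo_depth=1 redo_depth=0
After op 8 (type): buf='abcabc' undo_depth=2 redo_depth=0
After op 9 (undo): buf='abc' undo_depth=1 redo_depth=1

Answer: yes yes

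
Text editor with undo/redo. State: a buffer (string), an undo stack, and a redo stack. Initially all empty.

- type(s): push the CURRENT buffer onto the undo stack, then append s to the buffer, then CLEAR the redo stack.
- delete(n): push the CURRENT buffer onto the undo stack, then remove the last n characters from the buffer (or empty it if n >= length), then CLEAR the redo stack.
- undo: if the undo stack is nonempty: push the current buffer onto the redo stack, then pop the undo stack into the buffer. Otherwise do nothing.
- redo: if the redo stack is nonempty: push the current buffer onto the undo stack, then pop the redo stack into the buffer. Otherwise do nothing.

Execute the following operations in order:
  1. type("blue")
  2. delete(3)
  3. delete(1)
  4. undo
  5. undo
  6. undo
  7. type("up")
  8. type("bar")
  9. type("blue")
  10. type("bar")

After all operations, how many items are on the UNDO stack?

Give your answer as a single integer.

After op 1 (type): buf='blue' undo_depth=1 redo_depth=0
After op 2 (delete): buf='b' undo_depth=2 redo_depth=0
After op 3 (delete): buf='(empty)' undo_depth=3 redo_depth=0
After op 4 (undo): buf='b' undo_depth=2 redo_depth=1
After op 5 (undo): buf='blue' undo_depth=1 redo_depth=2
After op 6 (undo): buf='(empty)' undo_depth=0 redo_depth=3
After op 7 (type): buf='up' undo_depth=1 redo_depth=0
After op 8 (type): buf='upbar' undo_depth=2 redo_depth=0
After op 9 (type): buf='upbarblue' undo_depth=3 redo_depth=0
After op 10 (type): buf='upbarbluebar' undo_depth=4 redo_depth=0

Answer: 4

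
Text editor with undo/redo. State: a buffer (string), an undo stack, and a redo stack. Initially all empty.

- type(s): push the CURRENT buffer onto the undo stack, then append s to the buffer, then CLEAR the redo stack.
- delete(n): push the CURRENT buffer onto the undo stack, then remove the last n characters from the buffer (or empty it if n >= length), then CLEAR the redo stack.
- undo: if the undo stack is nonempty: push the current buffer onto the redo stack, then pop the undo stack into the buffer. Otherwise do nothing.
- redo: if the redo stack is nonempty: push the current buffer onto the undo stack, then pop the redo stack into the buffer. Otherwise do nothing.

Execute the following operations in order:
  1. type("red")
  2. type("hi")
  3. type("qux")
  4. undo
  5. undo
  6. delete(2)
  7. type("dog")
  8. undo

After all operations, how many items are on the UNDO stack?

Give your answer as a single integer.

Answer: 2

Derivation:
After op 1 (type): buf='red' undo_depth=1 redo_depth=0
After op 2 (type): buf='redhi' undo_depth=2 redo_depth=0
After op 3 (type): buf='redhiqux' undo_depth=3 redo_depth=0
After op 4 (undo): buf='redhi' undo_depth=2 redo_depth=1
After op 5 (undo): buf='red' undo_depth=1 redo_depth=2
After op 6 (delete): buf='r' undo_depth=2 redo_depth=0
After op 7 (type): buf='rdog' undo_depth=3 redo_depth=0
After op 8 (undo): buf='r' undo_depth=2 redo_depth=1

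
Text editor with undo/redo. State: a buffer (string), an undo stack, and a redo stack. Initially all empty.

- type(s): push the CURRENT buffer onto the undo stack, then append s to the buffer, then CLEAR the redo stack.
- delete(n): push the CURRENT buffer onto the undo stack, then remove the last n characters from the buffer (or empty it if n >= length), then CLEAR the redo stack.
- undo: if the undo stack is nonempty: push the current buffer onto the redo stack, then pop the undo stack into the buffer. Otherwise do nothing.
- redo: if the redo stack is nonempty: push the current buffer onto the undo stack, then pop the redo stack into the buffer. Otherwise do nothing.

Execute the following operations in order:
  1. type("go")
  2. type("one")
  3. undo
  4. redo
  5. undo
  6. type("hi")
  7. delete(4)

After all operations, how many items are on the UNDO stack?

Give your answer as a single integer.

Answer: 3

Derivation:
After op 1 (type): buf='go' undo_depth=1 redo_depth=0
After op 2 (type): buf='goone' undo_depth=2 redo_depth=0
After op 3 (undo): buf='go' undo_depth=1 redo_depth=1
After op 4 (redo): buf='goone' undo_depth=2 redo_depth=0
After op 5 (undo): buf='go' undo_depth=1 redo_depth=1
After op 6 (type): buf='gohi' undo_depth=2 redo_depth=0
After op 7 (delete): buf='(empty)' undo_depth=3 redo_depth=0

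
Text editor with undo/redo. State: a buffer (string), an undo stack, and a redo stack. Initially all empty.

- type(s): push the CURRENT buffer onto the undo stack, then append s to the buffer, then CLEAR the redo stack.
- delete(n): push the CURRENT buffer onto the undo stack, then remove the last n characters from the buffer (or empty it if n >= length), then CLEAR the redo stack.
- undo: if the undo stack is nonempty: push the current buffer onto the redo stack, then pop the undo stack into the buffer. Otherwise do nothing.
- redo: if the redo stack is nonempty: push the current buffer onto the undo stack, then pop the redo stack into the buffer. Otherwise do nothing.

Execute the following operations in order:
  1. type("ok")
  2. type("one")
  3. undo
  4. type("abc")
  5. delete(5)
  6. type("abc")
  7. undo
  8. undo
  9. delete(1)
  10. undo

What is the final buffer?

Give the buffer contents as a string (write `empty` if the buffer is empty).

After op 1 (type): buf='ok' undo_depth=1 redo_depth=0
After op 2 (type): buf='okone' undo_depth=2 redo_depth=0
After op 3 (undo): buf='ok' undo_depth=1 redo_depth=1
After op 4 (type): buf='okabc' undo_depth=2 redo_depth=0
After op 5 (delete): buf='(empty)' undo_depth=3 redo_depth=0
After op 6 (type): buf='abc' undo_depth=4 redo_depth=0
After op 7 (undo): buf='(empty)' undo_depth=3 redo_depth=1
After op 8 (undo): buf='okabc' undo_depth=2 redo_depth=2
After op 9 (delete): buf='okab' undo_depth=3 redo_depth=0
After op 10 (undo): buf='okabc' undo_depth=2 redo_depth=1

Answer: okabc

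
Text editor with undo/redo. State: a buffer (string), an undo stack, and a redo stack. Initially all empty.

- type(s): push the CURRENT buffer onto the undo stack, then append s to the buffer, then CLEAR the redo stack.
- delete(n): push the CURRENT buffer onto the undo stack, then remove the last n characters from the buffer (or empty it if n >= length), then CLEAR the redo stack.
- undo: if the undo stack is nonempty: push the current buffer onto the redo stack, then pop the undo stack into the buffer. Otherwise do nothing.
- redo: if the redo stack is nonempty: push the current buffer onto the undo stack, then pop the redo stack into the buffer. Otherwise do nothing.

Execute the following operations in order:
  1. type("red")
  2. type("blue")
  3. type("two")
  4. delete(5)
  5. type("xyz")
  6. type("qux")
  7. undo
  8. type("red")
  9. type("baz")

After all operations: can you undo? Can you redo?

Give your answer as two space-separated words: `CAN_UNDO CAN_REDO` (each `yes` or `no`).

Answer: yes no

Derivation:
After op 1 (type): buf='red' undo_depth=1 redo_depth=0
After op 2 (type): buf='redblue' undo_depth=2 redo_depth=0
After op 3 (type): buf='redbluetwo' undo_depth=3 redo_depth=0
After op 4 (delete): buf='redbl' undo_depth=4 redo_depth=0
After op 5 (type): buf='redblxyz' undo_depth=5 redo_depth=0
After op 6 (type): buf='redblxyzqux' undo_depth=6 redo_depth=0
After op 7 (undo): buf='redblxyz' undo_depth=5 redo_depth=1
After op 8 (type): buf='redblxyzred' undo_depth=6 redo_depth=0
After op 9 (type): buf='redblxyzredbaz' undo_depth=7 redo_depth=0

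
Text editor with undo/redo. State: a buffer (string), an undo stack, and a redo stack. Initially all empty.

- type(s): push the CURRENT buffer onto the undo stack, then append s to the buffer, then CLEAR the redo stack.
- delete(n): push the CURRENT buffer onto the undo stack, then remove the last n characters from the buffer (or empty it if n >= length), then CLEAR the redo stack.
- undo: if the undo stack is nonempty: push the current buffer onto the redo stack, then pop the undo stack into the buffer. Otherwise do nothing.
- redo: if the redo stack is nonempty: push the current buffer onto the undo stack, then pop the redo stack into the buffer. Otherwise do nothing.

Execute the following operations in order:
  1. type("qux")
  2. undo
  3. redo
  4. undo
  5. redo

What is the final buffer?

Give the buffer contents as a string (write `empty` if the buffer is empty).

After op 1 (type): buf='qux' undo_depth=1 redo_depth=0
After op 2 (undo): buf='(empty)' undo_depth=0 redo_depth=1
After op 3 (redo): buf='qux' undo_depth=1 redo_depth=0
After op 4 (undo): buf='(empty)' undo_depth=0 redo_depth=1
After op 5 (redo): buf='qux' undo_depth=1 redo_depth=0

Answer: qux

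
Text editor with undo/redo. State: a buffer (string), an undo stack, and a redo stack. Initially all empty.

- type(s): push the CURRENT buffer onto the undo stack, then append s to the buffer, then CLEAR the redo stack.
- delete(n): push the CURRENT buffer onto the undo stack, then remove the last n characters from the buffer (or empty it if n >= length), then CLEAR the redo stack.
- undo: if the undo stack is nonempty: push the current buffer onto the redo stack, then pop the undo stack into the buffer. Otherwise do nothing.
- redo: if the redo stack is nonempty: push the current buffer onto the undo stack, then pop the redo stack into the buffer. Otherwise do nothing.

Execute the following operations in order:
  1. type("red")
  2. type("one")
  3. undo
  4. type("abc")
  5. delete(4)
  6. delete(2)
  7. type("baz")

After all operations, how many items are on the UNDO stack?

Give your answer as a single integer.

After op 1 (type): buf='red' undo_depth=1 redo_depth=0
After op 2 (type): buf='redone' undo_depth=2 redo_depth=0
After op 3 (undo): buf='red' undo_depth=1 redo_depth=1
After op 4 (type): buf='redabc' undo_depth=2 redo_depth=0
After op 5 (delete): buf='re' undo_depth=3 redo_depth=0
After op 6 (delete): buf='(empty)' undo_depth=4 redo_depth=0
After op 7 (type): buf='baz' undo_depth=5 redo_depth=0

Answer: 5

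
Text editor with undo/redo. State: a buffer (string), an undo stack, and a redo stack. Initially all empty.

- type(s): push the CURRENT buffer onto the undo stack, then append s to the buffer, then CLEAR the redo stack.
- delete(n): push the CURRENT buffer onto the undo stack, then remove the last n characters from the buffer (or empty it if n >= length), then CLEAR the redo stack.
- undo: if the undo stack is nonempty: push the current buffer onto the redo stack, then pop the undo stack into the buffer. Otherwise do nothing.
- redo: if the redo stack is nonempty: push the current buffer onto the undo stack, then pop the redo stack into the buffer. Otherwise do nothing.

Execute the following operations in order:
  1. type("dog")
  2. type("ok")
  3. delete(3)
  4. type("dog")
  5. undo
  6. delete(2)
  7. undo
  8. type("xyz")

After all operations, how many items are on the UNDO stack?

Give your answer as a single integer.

Answer: 4

Derivation:
After op 1 (type): buf='dog' undo_depth=1 redo_depth=0
After op 2 (type): buf='dogok' undo_depth=2 redo_depth=0
After op 3 (delete): buf='do' undo_depth=3 redo_depth=0
After op 4 (type): buf='dodog' undo_depth=4 redo_depth=0
After op 5 (undo): buf='do' undo_depth=3 redo_depth=1
After op 6 (delete): buf='(empty)' undo_depth=4 redo_depth=0
After op 7 (undo): buf='do' undo_depth=3 redo_depth=1
After op 8 (type): buf='doxyz' undo_depth=4 redo_depth=0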